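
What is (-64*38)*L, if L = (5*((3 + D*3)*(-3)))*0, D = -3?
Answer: 0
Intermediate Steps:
L = 0 (L = (5*((3 - 3*3)*(-3)))*0 = (5*((3 - 9)*(-3)))*0 = (5*(-6*(-3)))*0 = (5*18)*0 = 90*0 = 0)
(-64*38)*L = -64*38*0 = -2432*0 = 0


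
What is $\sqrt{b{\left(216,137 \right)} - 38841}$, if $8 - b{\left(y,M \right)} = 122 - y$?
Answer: $i \sqrt{38739} \approx 196.82 i$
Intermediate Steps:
$b{\left(y,M \right)} = -114 + y$ ($b{\left(y,M \right)} = 8 - \left(122 - y\right) = 8 + \left(-122 + y\right) = -114 + y$)
$\sqrt{b{\left(216,137 \right)} - 38841} = \sqrt{\left(-114 + 216\right) - 38841} = \sqrt{102 - 38841} = \sqrt{-38739} = i \sqrt{38739}$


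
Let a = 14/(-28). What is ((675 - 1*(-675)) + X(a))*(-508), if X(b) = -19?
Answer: -676148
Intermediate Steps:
a = -1/2 (a = 14*(-1/28) = -1/2 ≈ -0.50000)
((675 - 1*(-675)) + X(a))*(-508) = ((675 - 1*(-675)) - 19)*(-508) = ((675 + 675) - 19)*(-508) = (1350 - 19)*(-508) = 1331*(-508) = -676148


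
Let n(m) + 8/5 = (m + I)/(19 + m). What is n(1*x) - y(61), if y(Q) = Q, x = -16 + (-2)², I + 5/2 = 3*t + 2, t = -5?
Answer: -4657/70 ≈ -66.529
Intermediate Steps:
I = -31/2 (I = -5/2 + (3*(-5) + 2) = -5/2 + (-15 + 2) = -5/2 - 13 = -31/2 ≈ -15.500)
x = -12 (x = -16 + 4 = -12)
n(m) = -8/5 + (-31/2 + m)/(19 + m) (n(m) = -8/5 + (m - 31/2)/(19 + m) = -8/5 + (-31/2 + m)/(19 + m))
n(1*x) - y(61) = 3*(-153 - 2*(-12))/(10*(19 + 1*(-12))) - 1*61 = 3*(-153 - 2*(-12))/(10*(19 - 12)) - 61 = (3/10)*(-153 + 24)/7 - 61 = (3/10)*(⅐)*(-129) - 61 = -387/70 - 61 = -4657/70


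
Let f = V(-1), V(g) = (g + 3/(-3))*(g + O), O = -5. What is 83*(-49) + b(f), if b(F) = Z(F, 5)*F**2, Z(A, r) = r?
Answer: -3347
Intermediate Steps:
V(g) = (-1 + g)*(-5 + g) (V(g) = (g + 3/(-3))*(g - 5) = (g + 3*(-1/3))*(-5 + g) = (g - 1)*(-5 + g) = (-1 + g)*(-5 + g))
f = 12 (f = 5 + (-1)**2 - 6*(-1) = 5 + 1 + 6 = 12)
b(F) = 5*F**2
83*(-49) + b(f) = 83*(-49) + 5*12**2 = -4067 + 5*144 = -4067 + 720 = -3347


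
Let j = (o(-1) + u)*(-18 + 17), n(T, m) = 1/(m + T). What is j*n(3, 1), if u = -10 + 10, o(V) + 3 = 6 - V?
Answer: -1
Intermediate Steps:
o(V) = 3 - V (o(V) = -3 + (6 - V) = 3 - V)
u = 0
n(T, m) = 1/(T + m)
j = -4 (j = ((3 - 1*(-1)) + 0)*(-18 + 17) = ((3 + 1) + 0)*(-1) = (4 + 0)*(-1) = 4*(-1) = -4)
j*n(3, 1) = -4/(3 + 1) = -4/4 = -4*¼ = -1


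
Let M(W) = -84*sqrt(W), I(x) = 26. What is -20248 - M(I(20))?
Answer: -20248 + 84*sqrt(26) ≈ -19820.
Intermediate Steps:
-20248 - M(I(20)) = -20248 - (-84)*sqrt(26) = -20248 + 84*sqrt(26)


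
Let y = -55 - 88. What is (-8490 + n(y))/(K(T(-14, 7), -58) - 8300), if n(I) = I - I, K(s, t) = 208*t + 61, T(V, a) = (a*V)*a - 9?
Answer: 8490/20303 ≈ 0.41816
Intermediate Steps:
T(V, a) = -9 + V*a**2 (T(V, a) = (V*a)*a - 9 = V*a**2 - 9 = -9 + V*a**2)
y = -143
K(s, t) = 61 + 208*t
n(I) = 0
(-8490 + n(y))/(K(T(-14, 7), -58) - 8300) = (-8490 + 0)/((61 + 208*(-58)) - 8300) = -8490/((61 - 12064) - 8300) = -8490/(-12003 - 8300) = -8490/(-20303) = -8490*(-1/20303) = 8490/20303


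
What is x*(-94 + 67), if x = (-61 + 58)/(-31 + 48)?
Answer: 81/17 ≈ 4.7647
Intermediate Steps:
x = -3/17 ≈ -0.17647
x*(-94 + 67) = -3*(-94 + 67)/17 = -3/17*(-27) = 81/17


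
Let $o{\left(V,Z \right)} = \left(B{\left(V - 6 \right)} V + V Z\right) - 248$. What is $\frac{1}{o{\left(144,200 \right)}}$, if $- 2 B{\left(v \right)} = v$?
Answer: $\frac{1}{18616} \approx 5.3717 \cdot 10^{-5}$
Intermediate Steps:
$B{\left(v \right)} = - \frac{v}{2}$
$o{\left(V,Z \right)} = -248 + V Z + V \left(3 - \frac{V}{2}\right)$ ($o{\left(V,Z \right)} = \left(- \frac{V - 6}{2} V + V Z\right) - 248 = \left(- \frac{-6 + V}{2} V + V Z\right) - 248 = \left(\left(3 - \frac{V}{2}\right) V + V Z\right) - 248 = \left(V \left(3 - \frac{V}{2}\right) + V Z\right) - 248 = \left(V Z + V \left(3 - \frac{V}{2}\right)\right) - 248 = -248 + V Z + V \left(3 - \frac{V}{2}\right)$)
$\frac{1}{o{\left(144,200 \right)}} = \frac{1}{-248 + 144 \cdot 200 + \frac{1}{2} \cdot 144 \left(6 - 144\right)} = \frac{1}{-248 + 28800 + \frac{1}{2} \cdot 144 \left(6 - 144\right)} = \frac{1}{-248 + 28800 + \frac{1}{2} \cdot 144 \left(-138\right)} = \frac{1}{-248 + 28800 - 9936} = \frac{1}{18616}$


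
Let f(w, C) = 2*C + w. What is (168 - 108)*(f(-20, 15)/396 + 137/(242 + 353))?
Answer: 60202/3927 ≈ 15.330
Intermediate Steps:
f(w, C) = w + 2*C
(168 - 108)*(f(-20, 15)/396 + 137/(242 + 353)) = (168 - 108)*((-20 + 2*15)/396 + 137/(242 + 353)) = 60*((-20 + 30)*(1/396) + 137/595) = 60*(10*(1/396) + 137*(1/595)) = 60*(5/198 + 137/595) = 60*(30101/117810) = 60202/3927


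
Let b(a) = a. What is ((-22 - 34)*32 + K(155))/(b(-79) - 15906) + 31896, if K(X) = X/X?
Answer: 509859351/15985 ≈ 31896.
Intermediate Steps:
K(X) = 1
((-22 - 34)*32 + K(155))/(b(-79) - 15906) + 31896 = ((-22 - 34)*32 + 1)/(-79 - 15906) + 31896 = (-56*32 + 1)/(-15985) + 31896 = (-1792 + 1)*(-1/15985) + 31896 = -1791*(-1/15985) + 31896 = 1791/15985 + 31896 = 509859351/15985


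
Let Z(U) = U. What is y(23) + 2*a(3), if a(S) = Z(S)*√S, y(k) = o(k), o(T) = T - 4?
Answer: 19 + 6*√3 ≈ 29.392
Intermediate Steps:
o(T) = -4 + T
y(k) = -4 + k
a(S) = S^(3/2) (a(S) = S*√S = S^(3/2))
y(23) + 2*a(3) = (-4 + 23) + 2*3^(3/2) = 19 + 2*(3*√3) = 19 + 6*√3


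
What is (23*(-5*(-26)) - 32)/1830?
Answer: 493/305 ≈ 1.6164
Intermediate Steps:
(23*(-5*(-26)) - 32)/1830 = (23*130 - 32)*(1/1830) = (2990 - 32)*(1/1830) = 2958*(1/1830) = 493/305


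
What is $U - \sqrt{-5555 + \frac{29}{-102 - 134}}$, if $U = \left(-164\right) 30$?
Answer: $-4920 - \frac{i \sqrt{77349531}}{118} \approx -4920.0 - 74.533 i$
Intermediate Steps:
$U = -4920$
$U - \sqrt{-5555 + \frac{29}{-102 - 134}} = -4920 - \sqrt{-5555 + \frac{29}{-102 - 134}} = -4920 - \sqrt{-5555 + \frac{29}{-236}} = -4920 - \sqrt{-5555 + 29 \left(- \frac{1}{236}\right)} = -4920 - \sqrt{-5555 - \frac{29}{236}} = -4920 - \sqrt{- \frac{1311009}{236}} = -4920 - \frac{i \sqrt{77349531}}{118}$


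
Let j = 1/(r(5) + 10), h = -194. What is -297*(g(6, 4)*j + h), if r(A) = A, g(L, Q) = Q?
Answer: 287694/5 ≈ 57539.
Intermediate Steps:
j = 1/15 (j = 1/(5 + 10) = 1/15 ≈ 0.066667)
-297*(g(6, 4)*j + h) = -297*(4*(1/15) - 194) = -297*(4/15 - 194) = -297*(-2906/15) = 287694/5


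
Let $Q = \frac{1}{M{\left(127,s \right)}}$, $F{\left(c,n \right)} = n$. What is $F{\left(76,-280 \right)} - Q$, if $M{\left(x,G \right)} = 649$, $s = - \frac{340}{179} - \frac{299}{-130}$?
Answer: $- \frac{181721}{649} \approx -280.0$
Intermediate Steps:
$s = \frac{717}{1790}$ ($s = \left(-340\right) \frac{1}{179} - - \frac{23}{10} = - \frac{340}{179} + \frac{23}{10} = \frac{717}{1790} \approx 0.40056$)
$Q = \frac{1}{649} \approx 0.0015408$
$F{\left(76,-280 \right)} - Q = -280 - \frac{1}{649} = - \frac{181721}{649}$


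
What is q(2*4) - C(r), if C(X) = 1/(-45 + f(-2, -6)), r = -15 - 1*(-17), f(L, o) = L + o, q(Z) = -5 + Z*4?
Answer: 1432/53 ≈ 27.019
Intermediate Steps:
q(Z) = -5 + 4*Z
r = 2 (r = -15 + 17 = 2)
C(X) = -1/53 (C(X) = 1/(-45 + (-2 - 6)) = 1/(-45 - 8) = 1/(-53) = -1/53)
q(2*4) - C(r) = (-5 + 4*(2*4)) - 1*(-1/53) = (-5 + 4*8) + 1/53 = (-5 + 32) + 1/53 = 27 + 1/53 = 1432/53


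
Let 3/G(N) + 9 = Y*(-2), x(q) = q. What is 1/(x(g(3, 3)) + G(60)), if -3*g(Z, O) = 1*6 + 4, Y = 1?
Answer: -33/119 ≈ -0.27731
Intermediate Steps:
g(Z, O) = -10/3 (g(Z, O) = -(1*6 + 4)/3 = -(6 + 4)/3 = -1/3*10 = -10/3)
G(N) = -3/11 (G(N) = 3/(-9 + 1*(-2)) = 3/(-9 - 2) = 3/(-11) = 3*(-1/11) = -3/11)
1/(x(g(3, 3)) + G(60)) = 1/(-10/3 - 3/11) = 1/(-119/33) = -33/119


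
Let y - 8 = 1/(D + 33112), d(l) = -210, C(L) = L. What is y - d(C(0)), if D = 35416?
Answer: 14939105/68528 ≈ 218.00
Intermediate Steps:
y = 548225/68528 (y = 8 + 1/(35416 + 33112) = 8 + 1/68528 = 548225/68528 ≈ 8.0000)
y - d(C(0)) = 548225/68528 - 1*(-210) = 548225/68528 + 210 = 14939105/68528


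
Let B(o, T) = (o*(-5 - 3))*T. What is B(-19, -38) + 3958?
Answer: -1818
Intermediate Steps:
B(o, T) = -8*T*o (B(o, T) = (o*(-8))*T = (-8*o)*T = -8*T*o)
B(-19, -38) + 3958 = -8*(-38)*(-19) + 3958 = -5776 + 3958 = -1818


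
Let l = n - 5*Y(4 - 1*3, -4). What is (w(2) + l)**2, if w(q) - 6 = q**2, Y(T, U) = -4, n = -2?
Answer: 784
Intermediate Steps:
l = 18 (l = -2 - 5*(-4) = -2 + 20 = 18)
w(q) = 6 + q**2
(w(2) + l)**2 = ((6 + 2**2) + 18)**2 = ((6 + 4) + 18)**2 = (10 + 18)**2 = 28**2 = 784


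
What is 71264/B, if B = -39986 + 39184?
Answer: -35632/401 ≈ -88.858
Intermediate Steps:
B = -802
71264/B = 71264/(-802) = 71264*(-1/802) = -35632/401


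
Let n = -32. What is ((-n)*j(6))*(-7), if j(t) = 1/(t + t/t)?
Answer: -32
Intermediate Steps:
j(t) = 1/(1 + t) (j(t) = 1/(t + 1) = 1/(1 + t))
((-n)*j(6))*(-7) = ((-1*(-32))/(1 + 6))*(-7) = (32/7)*(-7) = -32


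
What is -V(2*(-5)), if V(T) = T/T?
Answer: -1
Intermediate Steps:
V(T) = 1
-V(2*(-5)) = -1*1 = -1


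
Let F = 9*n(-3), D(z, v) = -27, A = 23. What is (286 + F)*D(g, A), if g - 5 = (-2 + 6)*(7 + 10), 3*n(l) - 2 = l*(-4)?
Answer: -8856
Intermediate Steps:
n(l) = ⅔ - 4*l/3 (n(l) = ⅔ + (l*(-4))/3 = ⅔ + (-4*l)/3 = ⅔ - 4*l/3)
g = 73 (g = 5 + (-2 + 6)*(7 + 10) = 5 + 4*17 = 5 + 68 = 73)
F = 42 (F = 9*(⅔ - 4/3*(-3)) = 9*(⅔ + 4) = 9*(14/3) = 42)
(286 + F)*D(g, A) = (286 + 42)*(-27) = 328*(-27) = -8856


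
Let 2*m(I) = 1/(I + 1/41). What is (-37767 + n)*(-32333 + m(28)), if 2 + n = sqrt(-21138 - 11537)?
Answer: 2806281758417/2298 - 371505965*I*sqrt(1307)/2298 ≈ 1.2212e+9 - 5.8446e+6*I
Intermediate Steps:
m(I) = 1/(2*(1/41 + I)) (m(I) = 1/(2*(I + 1/41)) = 1/(2*(1/41 + I)))
n = -2 + 5*I*sqrt(1307) (n = -2 + sqrt(-21138 - 11537) = -2 + sqrt(-32675) = -2 + 5*I*sqrt(1307) ≈ -2.0 + 180.76*I)
(-37767 + n)*(-32333 + m(28)) = (-37767 + (-2 + 5*I*sqrt(1307)))*(-32333 + 41/(2*(1 + 41*28))) = (-37769 + 5*I*sqrt(1307))*(-32333 + 41/(2*(1 + 1148))) = (-37769 + 5*I*sqrt(1307))*(-32333 + (41/2)/1149) = (-37769 + 5*I*sqrt(1307))*(-32333 + (41/2)*(1/1149)) = (-37769 + 5*I*sqrt(1307))*(-32333 + 41/2298) = (-37769 + 5*I*sqrt(1307))*(-74301193/2298) = 2806281758417/2298 - 371505965*I*sqrt(1307)/2298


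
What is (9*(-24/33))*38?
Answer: -2736/11 ≈ -248.73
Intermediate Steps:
(9*(-24/33))*38 = (9*(-24*1/33))*38 = (9*(-8/11))*38 = -72/11*38 = -2736/11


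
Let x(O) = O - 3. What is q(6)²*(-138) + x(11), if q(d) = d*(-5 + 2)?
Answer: -44704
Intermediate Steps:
x(O) = -3 + O
q(d) = -3*d (q(d) = d*(-3) = -3*d)
q(6)²*(-138) + x(11) = (-3*6)²*(-138) + (-3 + 11) = (-18)²*(-138) + 8 = 324*(-138) + 8 = -44712 + 8 = -44704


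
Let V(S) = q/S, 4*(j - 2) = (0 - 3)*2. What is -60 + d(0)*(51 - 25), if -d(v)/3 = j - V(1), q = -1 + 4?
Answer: 135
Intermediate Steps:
j = ½ (j = 2 + ((0 - 3)*2)/4 = 2 + (-3*2)/4 = 2 + (¼)*(-6) = 2 - 3/2 = ½ ≈ 0.50000)
q = 3
V(S) = 3/S
d(v) = 15/2 (d(v) = -3*(½ - 3/1) = -3*(½ - 3) = -3*(-5/2) = 15/2)
-60 + d(0)*(51 - 25) = -60 + 15*(51 - 25)/2 = -60 + (15/2)*26 = -60 + 195 = 135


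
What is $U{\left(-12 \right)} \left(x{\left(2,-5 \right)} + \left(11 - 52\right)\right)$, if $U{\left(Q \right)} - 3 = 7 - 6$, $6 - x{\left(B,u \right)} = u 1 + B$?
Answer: $-128$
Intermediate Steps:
$x{\left(B,u \right)} = 6 - B - u$ ($x{\left(B,u \right)} = 6 - \left(u 1 + B\right) = 6 - \left(u + B\right) = 6 - \left(B + u\right) = 6 - B - u$)
$U{\left(Q \right)} = 4$ ($U{\left(Q \right)} = 3 + \left(7 - 6\right) = 3 + 1 = 4$)
$U{\left(-12 \right)} \left(x{\left(2,-5 \right)} + \left(11 - 52\right)\right) = 4 \left(\left(6 - 2 - -5\right) + \left(11 - 52\right)\right) = 4 \left(\left(6 - 2 + 5\right) - 41\right) = 4 \left(9 - 41\right) = 4 \left(-32\right) = -128$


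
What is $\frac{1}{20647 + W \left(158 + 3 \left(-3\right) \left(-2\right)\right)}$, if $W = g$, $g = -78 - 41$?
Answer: $- \frac{1}{297} \approx -0.003367$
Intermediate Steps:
$g = -119$ ($g = -78 - 41 = -119$)
$W = -119$
$\frac{1}{20647 + W \left(158 + 3 \left(-3\right) \left(-2\right)\right)} = \frac{1}{20647 - 119 \left(158 + 3 \left(-3\right) \left(-2\right)\right)} = \frac{1}{20647 - 119 \left(158 - -18\right)} = \frac{1}{20647 - 119 \left(158 + 18\right)} = \frac{1}{20647 - 20944} = \frac{1}{-297} = - \frac{1}{297}$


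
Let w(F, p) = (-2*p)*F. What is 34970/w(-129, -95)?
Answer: -3497/2451 ≈ -1.4268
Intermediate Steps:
w(F, p) = -2*F*p
34970/w(-129, -95) = 34970/((-2*(-129)*(-95))) = 34970/(-24510) = 34970*(-1/24510) = -3497/2451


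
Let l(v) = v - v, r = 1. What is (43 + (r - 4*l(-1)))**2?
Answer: 1936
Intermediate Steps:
l(v) = 0
(43 + (r - 4*l(-1)))**2 = (43 + (1 - 4*0))**2 = (43 + (1 + 0))**2 = (43 + 1)**2 = 44**2 = 1936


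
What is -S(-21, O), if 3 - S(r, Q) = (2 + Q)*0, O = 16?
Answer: -3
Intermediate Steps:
S(r, Q) = 3 (S(r, Q) = 3 - (2 + Q)*0 = 3 - 1*0 = 3 + 0 = 3)
-S(-21, O) = -1*3 = -3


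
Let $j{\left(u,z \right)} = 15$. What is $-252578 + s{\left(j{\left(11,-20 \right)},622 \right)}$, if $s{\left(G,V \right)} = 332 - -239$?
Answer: $-252007$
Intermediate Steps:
$s{\left(G,V \right)} = 571$ ($s{\left(G,V \right)} = 332 + 239 = 571$)
$-252578 + s{\left(j{\left(11,-20 \right)},622 \right)} = -252578 + 571 = -252007$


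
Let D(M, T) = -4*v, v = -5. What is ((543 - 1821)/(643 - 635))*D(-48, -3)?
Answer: -3195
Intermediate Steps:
D(M, T) = 20 (D(M, T) = -4*(-5) = 20)
((543 - 1821)/(643 - 635))*D(-48, -3) = ((543 - 1821)/(643 - 635))*20 = -1278/8*20 = -1278*⅛*20 = -639/4*20 = -3195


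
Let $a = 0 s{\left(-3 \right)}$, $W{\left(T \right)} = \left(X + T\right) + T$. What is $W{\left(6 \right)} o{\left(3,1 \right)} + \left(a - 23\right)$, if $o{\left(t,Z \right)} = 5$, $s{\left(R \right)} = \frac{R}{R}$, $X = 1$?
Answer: $42$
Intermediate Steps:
$s{\left(R \right)} = 1$
$W{\left(T \right)} = 1 + 2 T$ ($W{\left(T \right)} = \left(1 + T\right) + T = 1 + 2 T$)
$a = 0$ ($a = 0 \cdot 1 = 0$)
$W{\left(6 \right)} o{\left(3,1 \right)} + \left(a - 23\right) = \left(1 + 2 \cdot 6\right) 5 + \left(0 - 23\right) = \left(1 + 12\right) 5 + \left(0 - 23\right) = 13 \cdot 5 - 23 = 65 - 23 = 42$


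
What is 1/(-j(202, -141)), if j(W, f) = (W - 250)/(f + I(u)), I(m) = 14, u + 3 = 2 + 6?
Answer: -127/48 ≈ -2.6458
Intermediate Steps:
u = 5 (u = -3 + (2 + 6) = -3 + 8 = 5)
j(W, f) = (-250 + W)/(14 + f) (j(W, f) = (W - 250)/(f + 14) = (-250 + W)/(14 + f))
1/(-j(202, -141)) = 1/(-(-250 + 202)/(14 - 141)) = 1/(-(-48)/(-127)) = 1/(-(-1)*(-48)/127) = 1/(-1*48/127) = 1/(-48/127) = -127/48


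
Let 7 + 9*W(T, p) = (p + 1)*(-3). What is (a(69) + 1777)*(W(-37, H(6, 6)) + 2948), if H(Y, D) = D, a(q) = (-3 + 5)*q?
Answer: 50755160/9 ≈ 5.6395e+6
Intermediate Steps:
a(q) = 2*q
W(T, p) = -10/9 - p/3 (W(T, p) = -7/9 + ((p + 1)*(-3))/9 = -7/9 + ((1 + p)*(-3))/9 = -7/9 + (-3 - 3*p)/9 = -7/9 + (-⅓ - p/3) = -10/9 - p/3)
(a(69) + 1777)*(W(-37, H(6, 6)) + 2948) = (2*69 + 1777)*((-10/9 - ⅓*6) + 2948) = (138 + 1777)*((-10/9 - 2) + 2948) = 1915*(-28/9 + 2948) = 1915*(26504/9) = 50755160/9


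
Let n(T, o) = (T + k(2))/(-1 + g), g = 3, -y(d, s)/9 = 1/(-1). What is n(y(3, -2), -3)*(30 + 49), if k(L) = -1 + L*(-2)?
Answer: 158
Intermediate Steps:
y(d, s) = 9 (y(d, s) = -9/(-1) = -9*(-1) = 9)
k(L) = -1 - 2*L
n(T, o) = -5/2 + T/2 (n(T, o) = (T + (-1 - 2*2))/(-1 + 3) = (T + (-1 - 4))/2 = (T - 5)*(1/2) = (-5 + T)*(1/2) = -5/2 + T/2)
n(y(3, -2), -3)*(30 + 49) = (-5/2 + (1/2)*9)*(30 + 49) = (-5/2 + 9/2)*79 = 2*79 = 158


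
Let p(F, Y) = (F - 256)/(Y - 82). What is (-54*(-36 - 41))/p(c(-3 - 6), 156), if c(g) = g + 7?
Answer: -51282/43 ≈ -1192.6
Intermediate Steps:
c(g) = 7 + g
p(F, Y) = (-256 + F)/(-82 + Y)
(-54*(-36 - 41))/p(c(-3 - 6), 156) = (-54*(-36 - 41))/(((-256 + (7 + (-3 - 6)))/(-82 + 156))) = (-54*(-77))/(((-256 + (7 - 9))/74)) = 4158/(((-256 - 2)/74)) = 4158/(((1/74)*(-258))) = 4158/(-129/37) = 4158*(-37/129) = -51282/43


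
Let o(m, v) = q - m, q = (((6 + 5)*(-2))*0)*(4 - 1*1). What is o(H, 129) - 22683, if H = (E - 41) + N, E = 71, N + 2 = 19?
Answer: -22730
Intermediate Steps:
N = 17 (N = -2 + 19 = 17)
H = 47 (H = (71 - 41) + 17 = 30 + 17 = 47)
q = 0 (q = ((11*(-2))*0)*(4 - 1) = -22*0*3 = 0*3 = 0)
o(m, v) = -m (o(m, v) = 0 - m = -m)
o(H, 129) - 22683 = -1*47 - 22683 = -47 - 22683 = -22730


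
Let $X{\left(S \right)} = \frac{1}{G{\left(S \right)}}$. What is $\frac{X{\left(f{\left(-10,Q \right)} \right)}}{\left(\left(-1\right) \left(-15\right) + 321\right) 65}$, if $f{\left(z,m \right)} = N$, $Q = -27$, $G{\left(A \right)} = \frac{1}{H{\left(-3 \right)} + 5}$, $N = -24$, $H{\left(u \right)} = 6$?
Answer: $\frac{11}{21840} \approx 0.00050366$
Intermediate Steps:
$G{\left(A \right)} = \frac{1}{11}$ ($G{\left(A \right)} = \frac{1}{6 + 5} = \frac{1}{11}$)
$f{\left(z,m \right)} = -24$
$X{\left(S \right)} = 11$ ($X{\left(S \right)} = \frac{1}{\frac{1}{11}} = 11$)
$\frac{X{\left(f{\left(-10,Q \right)} \right)}}{\left(\left(-1\right) \left(-15\right) + 321\right) 65} = \frac{11}{\left(\left(-1\right) \left(-15\right) + 321\right) 65} = \frac{11}{\left(15 + 321\right) 65} = \frac{11}{336 \cdot 65} = \frac{11}{21840}$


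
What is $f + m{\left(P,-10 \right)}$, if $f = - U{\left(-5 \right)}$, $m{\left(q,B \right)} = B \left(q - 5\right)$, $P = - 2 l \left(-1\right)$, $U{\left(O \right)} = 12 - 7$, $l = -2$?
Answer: $85$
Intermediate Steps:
$U{\left(O \right)} = 5$
$P = -4$ ($P = \left(-2\right) \left(-2\right) \left(-1\right) = 4 \left(-1\right) = -4$)
$m{\left(q,B \right)} = B \left(-5 + q\right)$
$f = -5$ ($f = \left(-1\right) 5 = -5$)
$f + m{\left(P,-10 \right)} = -5 - 10 \left(-5 - 4\right) = -5 - -90 = -5 + 90 = 85$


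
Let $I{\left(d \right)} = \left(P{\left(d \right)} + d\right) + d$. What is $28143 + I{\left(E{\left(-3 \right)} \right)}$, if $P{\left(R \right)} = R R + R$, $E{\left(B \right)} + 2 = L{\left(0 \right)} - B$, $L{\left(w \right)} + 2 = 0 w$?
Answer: $28141$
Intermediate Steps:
$L{\left(w \right)} = -2$ ($L{\left(w \right)} = -2 + 0 w = -2 + 0 = -2$)
$E{\left(B \right)} = -4 - B$ ($E{\left(B \right)} = -2 - \left(2 + B\right) = -4 - B$)
$P{\left(R \right)} = R + R^{2}$ ($P{\left(R \right)} = R^{2} + R = R + R^{2}$)
$I{\left(d \right)} = 2 d + d \left(1 + d\right)$ ($I{\left(d \right)} = \left(d \left(1 + d\right) + d\right) + d = \left(d + d \left(1 + d\right)\right) + d = 2 d + d \left(1 + d\right)$)
$28143 + I{\left(E{\left(-3 \right)} \right)} = 28143 + \left(-4 - -3\right) \left(3 - 1\right) = 28143 + \left(-4 + 3\right) \left(3 + \left(-4 + 3\right)\right) = 28143 - \left(3 - 1\right) = 28143 - 2 = 28141$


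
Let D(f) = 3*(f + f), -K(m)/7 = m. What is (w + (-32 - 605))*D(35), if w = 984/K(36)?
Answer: -134590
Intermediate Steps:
K(m) = -7*m
D(f) = 6*f (D(f) = 3*(2*f) = 6*f)
w = -82/21 (w = 984/((-7*36)) = 984/(-252) = 984*(-1/252) = -82/21 ≈ -3.9048)
(w + (-32 - 605))*D(35) = (-82/21 + (-32 - 605))*(6*35) = (-82/21 - 637)*210 = -13459/21*210 = -134590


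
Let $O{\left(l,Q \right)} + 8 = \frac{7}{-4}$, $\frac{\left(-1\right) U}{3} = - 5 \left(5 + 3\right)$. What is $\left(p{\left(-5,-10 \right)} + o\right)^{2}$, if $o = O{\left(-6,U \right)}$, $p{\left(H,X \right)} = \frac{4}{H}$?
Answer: $\frac{44521}{400} \approx 111.3$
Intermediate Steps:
$U = 120$ ($U = - 3 \left(- 5 \left(5 + 3\right)\right) = - 3 \left(\left(-5\right) 8\right) = \left(-3\right) \left(-40\right) = 120$)
$O{\left(l,Q \right)} = - \frac{39}{4}$ ($O{\left(l,Q \right)} = -8 + \frac{7}{-4} = -8 + 7 \left(- \frac{1}{4}\right) = -8 - \frac{7}{4} = - \frac{39}{4}$)
$o = - \frac{39}{4} \approx -9.75$
$\left(p{\left(-5,-10 \right)} + o\right)^{2} = \left(\frac{4}{-5} - \frac{39}{4}\right)^{2} = \left(4 \left(- \frac{1}{5}\right) - \frac{39}{4}\right)^{2} = \left(- \frac{4}{5} - \frac{39}{4}\right)^{2} = \left(- \frac{211}{20}\right)^{2} = \frac{44521}{400}$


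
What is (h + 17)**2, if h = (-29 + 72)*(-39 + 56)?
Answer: 559504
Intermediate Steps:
h = 731 (h = 43*17 = 731)
(h + 17)**2 = (731 + 17)**2 = 748**2 = 559504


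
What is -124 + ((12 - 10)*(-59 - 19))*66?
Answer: -10420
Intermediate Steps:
-124 + ((12 - 10)*(-59 - 19))*66 = -124 + (2*(-78))*66 = -124 - 156*66 = -124 - 10296 = -10420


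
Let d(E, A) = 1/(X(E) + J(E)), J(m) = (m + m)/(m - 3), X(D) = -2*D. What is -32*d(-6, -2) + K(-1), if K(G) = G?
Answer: -17/5 ≈ -3.4000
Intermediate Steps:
J(m) = 2*m/(-3 + m) (J(m) = (2*m)/(-3 + m) = 2*m/(-3 + m))
d(E, A) = 1/(-2*E + 2*E/(-3 + E))
-32*d(-6, -2) + K(-1) = -16*(3 - 1*(-6))/((-6)*(-4 - 6)) - 1 = -16*(-1)*(3 + 6)/(6*(-10)) - 1 = -16*(-1)*(-1)*9/(6*10) - 1 = -32*3/40 - 1 = -12/5 - 1 = -17/5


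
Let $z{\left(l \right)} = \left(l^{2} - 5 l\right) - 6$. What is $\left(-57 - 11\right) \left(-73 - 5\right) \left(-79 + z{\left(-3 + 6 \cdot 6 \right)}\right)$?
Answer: $4450056$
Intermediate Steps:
$z{\left(l \right)} = -6 + l^{2} - 5 l$
$\left(-57 - 11\right) \left(-73 - 5\right) \left(-79 + z{\left(-3 + 6 \cdot 6 \right)}\right) = \left(-57 - 11\right) \left(-73 - 5\right) \left(-79 - \left(6 - \left(-3 + 6 \cdot 6\right)^{2} + 5 \left(-3 + 6 \cdot 6\right)\right)\right) = \left(-68\right) \left(-78\right) \left(-79 - \left(6 - \left(-3 + 36\right)^{2} + 5 \left(-3 + 36\right)\right)\right) = 5304 \left(-79 - \left(171 - 1089\right)\right) = 5304 \left(-79 - -918\right) = 5304 \left(-79 + 918\right) = 5304 \cdot 839 = 4450056$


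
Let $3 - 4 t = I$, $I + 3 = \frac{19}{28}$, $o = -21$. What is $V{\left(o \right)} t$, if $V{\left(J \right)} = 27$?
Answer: $\frac{4023}{112} \approx 35.92$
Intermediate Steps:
$I = - \frac{65}{28}$ ($I = -3 + \frac{19}{28} = - \frac{65}{28} \approx -2.3214$)
$t = \frac{149}{112}$ ($t = \frac{3}{4} - - \frac{65}{112} = \frac{3}{4} + \frac{65}{112} = \frac{149}{112} \approx 1.3304$)
$V{\left(o \right)} t = 27 \cdot \frac{149}{112} = \frac{4023}{112}$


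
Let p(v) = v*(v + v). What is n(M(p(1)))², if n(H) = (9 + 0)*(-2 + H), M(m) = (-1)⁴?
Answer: 81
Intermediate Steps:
p(v) = 2*v² (p(v) = v*(2*v) = 2*v²)
M(m) = 1
n(H) = -18 + 9*H (n(H) = 9*(-2 + H) = -18 + 9*H)
n(M(p(1)))² = (-18 + 9*1)² = (-18 + 9)² = (-9)² = 81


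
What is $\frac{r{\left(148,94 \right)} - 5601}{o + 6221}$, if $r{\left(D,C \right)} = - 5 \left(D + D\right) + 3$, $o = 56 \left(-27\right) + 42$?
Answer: $- \frac{7078}{4751} \approx -1.4898$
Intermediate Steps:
$o = -1470$ ($o = -1512 + 42 = -1470$)
$r{\left(D,C \right)} = 3 - 10 D$ ($r{\left(D,C \right)} = - 5 \cdot 2 D + 3 = - 10 D + 3 = 3 - 10 D$)
$\frac{r{\left(148,94 \right)} - 5601}{o + 6221} = \frac{\left(3 - 1480\right) - 5601}{-1470 + 6221} = \frac{\left(3 - 1480\right) - 5601}{4751} = \left(-1477 - 5601\right) \frac{1}{4751} = \left(-7078\right) \frac{1}{4751} = - \frac{7078}{4751}$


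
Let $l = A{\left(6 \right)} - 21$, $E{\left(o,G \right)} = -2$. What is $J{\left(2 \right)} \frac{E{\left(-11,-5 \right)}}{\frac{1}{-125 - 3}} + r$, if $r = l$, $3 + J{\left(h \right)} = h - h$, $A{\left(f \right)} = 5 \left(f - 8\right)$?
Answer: $-799$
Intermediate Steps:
$A{\left(f \right)} = -40 + 5 f$ ($A{\left(f \right)} = 5 \left(-8 + f\right) = -40 + 5 f$)
$l = -31$ ($l = \left(-40 + 5 \cdot 6\right) - 21 = \left(-40 + 30\right) - 21 = -10 - 21 = -31$)
$J{\left(h \right)} = -3$ ($J{\left(h \right)} = -3 + \left(h - h\right) = -3 + 0 = -3$)
$r = -31$
$J{\left(2 \right)} \frac{E{\left(-11,-5 \right)}}{\frac{1}{-125 - 3}} + r = - 3 \left(- \frac{2}{\frac{1}{-125 - 3}}\right) - 31 = - 3 \left(- \frac{2}{\frac{1}{-128}}\right) - 31 = - 3 \left(- \frac{2}{- \frac{1}{128}}\right) - 31 = - 3 \left(\left(-2\right) \left(-128\right)\right) - 31 = \left(-3\right) 256 - 31 = -768 - 31 = -799$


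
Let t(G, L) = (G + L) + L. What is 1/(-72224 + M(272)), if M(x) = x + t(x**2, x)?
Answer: 1/2576 ≈ 0.00038820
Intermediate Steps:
t(G, L) = G + 2*L
M(x) = x**2 + 3*x (M(x) = x + (x**2 + 2*x) = x**2 + 3*x)
1/(-72224 + M(272)) = 1/(-72224 + 272*(3 + 272)) = 1/(-72224 + 272*275) = 1/(-72224 + 74800) = 1/2576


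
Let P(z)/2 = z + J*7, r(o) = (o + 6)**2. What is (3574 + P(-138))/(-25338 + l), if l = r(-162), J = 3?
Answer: -10/3 ≈ -3.3333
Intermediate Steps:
r(o) = (6 + o)**2
P(z) = 42 + 2*z (P(z) = 2*(z + 3*7) = 2*(z + 21) = 2*(21 + z) = 42 + 2*z)
l = 24336 (l = (6 - 162)**2 = (-156)**2 = 24336)
(3574 + P(-138))/(-25338 + l) = (3574 + (42 + 2*(-138)))/(-25338 + 24336) = (3574 + (42 - 276))/(-1002) = (3574 - 234)*(-1/1002) = 3340*(-1/1002) = -10/3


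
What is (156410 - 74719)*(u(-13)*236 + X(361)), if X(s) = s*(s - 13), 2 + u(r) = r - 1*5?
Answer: 9877095428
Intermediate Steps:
u(r) = -7 + r (u(r) = -2 + (r - 1*5) = -2 + (r - 5) = -2 + (-5 + r) = -7 + r)
X(s) = s*(-13 + s)
(156410 - 74719)*(u(-13)*236 + X(361)) = (156410 - 74719)*((-7 - 13)*236 + 361*(-13 + 361)) = 81691*(-20*236 + 361*348) = 81691*(-4720 + 125628) = 81691*120908 = 9877095428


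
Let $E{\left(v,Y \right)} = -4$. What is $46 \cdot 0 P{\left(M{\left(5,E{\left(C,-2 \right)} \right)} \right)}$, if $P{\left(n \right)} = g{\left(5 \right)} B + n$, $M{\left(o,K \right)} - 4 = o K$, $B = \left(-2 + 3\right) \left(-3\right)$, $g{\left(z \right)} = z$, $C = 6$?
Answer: $0$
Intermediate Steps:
$B = -3$ ($B = 1 \left(-3\right) = -3$)
$M{\left(o,K \right)} = 4 + K o$ ($M{\left(o,K \right)} = 4 + o K = 4 + K o$)
$P{\left(n \right)} = -15 + n$ ($P{\left(n \right)} = 5 \left(-3\right) + n = -15 + n$)
$46 \cdot 0 P{\left(M{\left(5,E{\left(C,-2 \right)} \right)} \right)} = 46 \cdot 0 \left(-15 + \left(4 - 20\right)\right) = 0 \left(-15 + \left(4 - 20\right)\right) = 0 \left(-15 - 16\right) = 0 \left(-31\right) = 0$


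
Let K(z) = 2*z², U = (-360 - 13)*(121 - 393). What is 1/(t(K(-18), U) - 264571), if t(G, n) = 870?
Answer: -1/263701 ≈ -3.7922e-6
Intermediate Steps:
U = 101456 (U = -373*(-272) = 101456)
1/(t(K(-18), U) - 264571) = 1/(870 - 264571) = 1/(-263701) = -1/263701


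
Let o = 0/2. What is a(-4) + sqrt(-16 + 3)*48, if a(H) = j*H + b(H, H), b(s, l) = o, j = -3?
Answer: 12 + 48*I*sqrt(13) ≈ 12.0 + 173.07*I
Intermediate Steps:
o = 0 (o = 0*(1/2) = 0)
b(s, l) = 0
a(H) = -3*H (a(H) = -3*H + 0 = -3*H)
a(-4) + sqrt(-16 + 3)*48 = -3*(-4) + sqrt(-16 + 3)*48 = 12 + sqrt(-13)*48 = 12 + (I*sqrt(13))*48 = 12 + 48*I*sqrt(13)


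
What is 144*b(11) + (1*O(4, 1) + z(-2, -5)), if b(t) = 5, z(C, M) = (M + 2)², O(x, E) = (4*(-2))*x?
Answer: 697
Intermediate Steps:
O(x, E) = -8*x
z(C, M) = (2 + M)²
144*b(11) + (1*O(4, 1) + z(-2, -5)) = 144*5 + (1*(-8*4) + (2 - 5)²) = 720 + (1*(-32) + (-3)²) = 720 + (-32 + 9) = 720 - 23 = 697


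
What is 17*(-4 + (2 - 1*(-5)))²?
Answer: 153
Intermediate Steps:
17*(-4 + (2 - 1*(-5)))² = 17*(-4 + (2 + 5))² = 17*(-4 + 7)² = 17*3² = 17*9 = 153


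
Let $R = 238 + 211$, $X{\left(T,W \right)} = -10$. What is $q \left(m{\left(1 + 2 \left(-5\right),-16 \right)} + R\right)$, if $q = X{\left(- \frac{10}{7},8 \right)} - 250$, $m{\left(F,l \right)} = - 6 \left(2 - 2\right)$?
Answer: $-116740$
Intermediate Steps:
$R = 449$
$m{\left(F,l \right)} = 0$ ($m{\left(F,l \right)} = - 6 \left(2 - 2\right) = \left(-6\right) 0 = 0$)
$q = -260$ ($q = -10 - 250 = -260$)
$q \left(m{\left(1 + 2 \left(-5\right),-16 \right)} + R\right) = - 260 \left(0 + 449\right) = \left(-260\right) 449 = -116740$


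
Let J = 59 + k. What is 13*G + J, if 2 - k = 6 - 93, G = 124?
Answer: 1760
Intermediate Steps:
k = 89 (k = 2 - (6 - 93) = 2 - 1*(-87) = 2 + 87 = 89)
J = 148 (J = 59 + 89 = 148)
13*G + J = 13*124 + 148 = 1612 + 148 = 1760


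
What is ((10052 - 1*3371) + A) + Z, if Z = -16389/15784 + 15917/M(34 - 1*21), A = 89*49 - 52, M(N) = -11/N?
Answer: -123463053/15784 ≈ -7822.0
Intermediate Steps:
A = 4309 (A = 4361 - 52 = 4309)
Z = -296929213/15784 (Z = -16389/15784 + 15917/((-11/(34 - 1*21))) = -16389*1/15784 + 15917/((-11/(34 - 21))) = -16389/15784 + 15917/((-11/13)) = -16389/15784 + 15917/((-11*1/13)) = -16389/15784 + 15917/(-11/13) = -16389/15784 + 15917*(-13/11) = -16389/15784 - 18811 = -296929213/15784 ≈ -18812.)
((10052 - 1*3371) + A) + Z = ((10052 - 1*3371) + 4309) - 296929213/15784 = ((10052 - 3371) + 4309) - 296929213/15784 = (6681 + 4309) - 296929213/15784 = 10990 - 296929213/15784 = -123463053/15784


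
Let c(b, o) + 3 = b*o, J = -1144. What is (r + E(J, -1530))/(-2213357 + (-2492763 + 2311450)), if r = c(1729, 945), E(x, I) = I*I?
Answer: -1987401/1197335 ≈ -1.6599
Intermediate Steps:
c(b, o) = -3 + b*o
E(x, I) = I²
r = 1633902 (r = -3 + 1729*945 = -3 + 1633905 = 1633902)
(r + E(J, -1530))/(-2213357 + (-2492763 + 2311450)) = (1633902 + (-1530)²)/(-2213357 + (-2492763 + 2311450)) = (1633902 + 2340900)/(-2213357 - 181313) = 3974802/(-2394670) = 3974802*(-1/2394670) = -1987401/1197335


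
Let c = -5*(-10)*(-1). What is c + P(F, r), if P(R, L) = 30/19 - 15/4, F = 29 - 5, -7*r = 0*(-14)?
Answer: -3965/76 ≈ -52.171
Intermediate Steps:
r = 0 (r = -0*(-14) = -⅐*0 = 0)
F = 24
c = -50 (c = 50*(-1) = -50)
P(R, L) = -165/76 (P(R, L) = 30*(1/19) - 15*¼ = 30/19 - 15/4 = -165/76)
c + P(F, r) = -50 - 165/76 = -3965/76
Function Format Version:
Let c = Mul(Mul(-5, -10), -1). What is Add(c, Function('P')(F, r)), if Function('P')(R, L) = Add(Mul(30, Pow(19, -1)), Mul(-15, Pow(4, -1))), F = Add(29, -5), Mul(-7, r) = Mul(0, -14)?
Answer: Rational(-3965, 76) ≈ -52.171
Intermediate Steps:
r = 0 (r = Mul(Rational(-1, 7), Mul(0, -14)) = Mul(Rational(-1, 7), 0) = 0)
F = 24
c = -50 (c = Mul(50, -1) = -50)
Function('P')(R, L) = Rational(-165, 76) (Function('P')(R, L) = Add(Mul(30, Rational(1, 19)), Mul(-15, Rational(1, 4))) = Add(Rational(30, 19), Rational(-15, 4)) = Rational(-165, 76))
Add(c, Function('P')(F, r)) = Add(-50, Rational(-165, 76)) = Rational(-3965, 76)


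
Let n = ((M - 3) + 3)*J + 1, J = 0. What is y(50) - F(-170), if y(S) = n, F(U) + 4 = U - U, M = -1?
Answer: 5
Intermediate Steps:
F(U) = -4 (F(U) = -4 + (U - U) = -4 + 0 = -4)
n = 1 (n = ((-1 - 3) + 3)*0 + 1 = (-4 + 3)*0 + 1 = -1*0 + 1 = 0 + 1 = 1)
y(S) = 1
y(50) - F(-170) = 1 - 1*(-4) = 1 + 4 = 5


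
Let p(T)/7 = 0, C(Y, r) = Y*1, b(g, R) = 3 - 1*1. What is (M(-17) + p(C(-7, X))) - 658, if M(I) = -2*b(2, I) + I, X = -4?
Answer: -679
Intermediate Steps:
b(g, R) = 2 (b(g, R) = 3 - 1 = 2)
C(Y, r) = Y
M(I) = -4 + I (M(I) = -2*2 + I = -4 + I)
p(T) = 0 (p(T) = 7*0 = 0)
(M(-17) + p(C(-7, X))) - 658 = ((-4 - 17) + 0) - 658 = (-21 + 0) - 658 = -21 - 658 = -679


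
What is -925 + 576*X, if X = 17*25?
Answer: 243875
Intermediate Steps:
X = 425
-925 + 576*X = -925 + 576*425 = -925 + 244800 = 243875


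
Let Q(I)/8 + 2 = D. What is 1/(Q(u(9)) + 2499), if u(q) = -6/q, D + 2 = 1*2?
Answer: 1/2483 ≈ 0.00040274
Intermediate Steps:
D = 0 (D = -2 + 1*2 = -2 + 2 = 0)
Q(I) = -16 (Q(I) = -16 + 8*0 = -16 + 0 = -16)
1/(Q(u(9)) + 2499) = 1/(-16 + 2499) = 1/2483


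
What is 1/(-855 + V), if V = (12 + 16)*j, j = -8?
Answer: -1/1079 ≈ -0.00092678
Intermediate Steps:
V = -224 (V = (12 + 16)*(-8) = 28*(-8) = -224)
1/(-855 + V) = 1/(-855 - 224) = 1/(-1079) = -1/1079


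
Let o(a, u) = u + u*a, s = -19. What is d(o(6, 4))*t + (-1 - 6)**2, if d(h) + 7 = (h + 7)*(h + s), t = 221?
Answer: 68117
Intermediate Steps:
o(a, u) = u + a*u
d(h) = -7 + (-19 + h)*(7 + h) (d(h) = -7 + (h + 7)*(h - 19) = -7 + (7 + h)*(-19 + h) = -7 + (-19 + h)*(7 + h))
d(o(6, 4))*t + (-1 - 6)**2 = (-140 + (4*(1 + 6))**2 - 48*(1 + 6))*221 + (-1 - 6)**2 = (-140 + (4*7)**2 - 48*7)*221 + (-7)**2 = (-140 + 28**2 - 12*28)*221 + 49 = (-140 + 784 - 336)*221 + 49 = 308*221 + 49 = 68068 + 49 = 68117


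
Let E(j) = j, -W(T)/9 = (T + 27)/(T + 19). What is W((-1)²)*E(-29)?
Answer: 1827/5 ≈ 365.40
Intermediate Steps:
W(T) = -9*(27 + T)/(19 + T) (W(T) = -9*(T + 27)/(T + 19) = -9*(27 + T)/(19 + T))
W((-1)²)*E(-29) = (9*(-27 - 1*(-1)²)/(19 + (-1)²))*(-29) = (9*(-27 - 1*1)/(19 + 1))*(-29) = (9*(-27 - 1)/20)*(-29) = (9*(1/20)*(-28))*(-29) = -63/5*(-29) = 1827/5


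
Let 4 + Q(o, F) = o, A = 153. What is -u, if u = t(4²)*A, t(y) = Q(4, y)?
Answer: 0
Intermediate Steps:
Q(o, F) = -4 + o
t(y) = 0 (t(y) = -4 + 4 = 0)
u = 0 (u = 0*153 = 0)
-u = -1*0 = 0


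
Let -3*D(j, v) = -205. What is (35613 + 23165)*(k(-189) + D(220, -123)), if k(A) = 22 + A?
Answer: -17398288/3 ≈ -5.7994e+6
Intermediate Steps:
D(j, v) = 205/3 (D(j, v) = -1/3*(-205) = 205/3)
(35613 + 23165)*(k(-189) + D(220, -123)) = (35613 + 23165)*((22 - 189) + 205/3) = 58778*(-167 + 205/3) = 58778*(-296/3) = -17398288/3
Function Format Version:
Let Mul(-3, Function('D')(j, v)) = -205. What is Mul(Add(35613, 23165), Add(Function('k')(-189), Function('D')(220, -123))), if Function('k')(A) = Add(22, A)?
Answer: Rational(-17398288, 3) ≈ -5.7994e+6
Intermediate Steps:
Function('D')(j, v) = Rational(205, 3) (Function('D')(j, v) = Mul(Rational(-1, 3), -205) = Rational(205, 3))
Mul(Add(35613, 23165), Add(Function('k')(-189), Function('D')(220, -123))) = Mul(Add(35613, 23165), Add(Add(22, -189), Rational(205, 3))) = Mul(58778, Add(-167, Rational(205, 3))) = Mul(58778, Rational(-296, 3)) = Rational(-17398288, 3)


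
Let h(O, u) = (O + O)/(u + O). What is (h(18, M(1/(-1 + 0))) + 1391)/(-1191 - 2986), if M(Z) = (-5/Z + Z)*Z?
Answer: -9755/29239 ≈ -0.33363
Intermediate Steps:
M(Z) = Z*(Z - 5/Z) (M(Z) = (Z - 5/Z)*Z = Z*(Z - 5/Z))
h(O, u) = 2*O/(O + u) (h(O, u) = (2*O)/(O + u) = 2*O/(O + u))
(h(18, M(1/(-1 + 0))) + 1391)/(-1191 - 2986) = (2*18/(18 + (-5 + (1/(-1 + 0))²)) + 1391)/(-1191 - 2986) = (2*18/(18 + (-5 + (1/(-1))²)) + 1391)/(-4177) = (2*18/(18 + (-5 + (-1)²)) + 1391)*(-1/4177) = (2*18/(18 + (-5 + 1)) + 1391)*(-1/4177) = (2*18/(18 - 4) + 1391)*(-1/4177) = (2*18/14 + 1391)*(-1/4177) = (2*18*(1/14) + 1391)*(-1/4177) = (18/7 + 1391)*(-1/4177) = (9755/7)*(-1/4177) = -9755/29239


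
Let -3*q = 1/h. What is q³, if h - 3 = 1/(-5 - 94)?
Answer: -35937/25934336 ≈ -0.0013857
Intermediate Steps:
h = 296/99 (h = 3 + 1/(-5 - 94) = 3 + 1/(-99) = 3 - 1/99 = 296/99 ≈ 2.9899)
q = -33/296 (q = -1/(3*296/99) = -⅓*99/296 = -33/296 ≈ -0.11149)
q³ = (-33/296)³ = -35937/25934336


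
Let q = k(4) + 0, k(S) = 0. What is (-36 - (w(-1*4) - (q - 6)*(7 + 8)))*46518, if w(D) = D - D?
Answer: -5861268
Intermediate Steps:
q = 0 (q = 0 + 0 = 0)
w(D) = 0
(-36 - (w(-1*4) - (q - 6)*(7 + 8)))*46518 = (-36 - (0 - (0 - 6)*(7 + 8)))*46518 = (-36 - (0 - (-6)*15))*46518 = (-36 - (0 - 1*(-90)))*46518 = (-36 - (0 + 90))*46518 = (-36 - 1*90)*46518 = (-36 - 90)*46518 = -126*46518 = -5861268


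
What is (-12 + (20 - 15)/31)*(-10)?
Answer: 3670/31 ≈ 118.39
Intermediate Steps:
(-12 + (20 - 15)/31)*(-10) = (-12 + 5*(1/31))*(-10) = (-12 + 5/31)*(-10) = -367/31*(-10) = 3670/31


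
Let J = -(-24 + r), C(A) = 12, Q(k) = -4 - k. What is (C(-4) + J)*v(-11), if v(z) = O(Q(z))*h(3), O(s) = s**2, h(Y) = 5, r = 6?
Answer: 7350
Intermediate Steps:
v(z) = 5*(-4 - z)**2 (v(z) = (-4 - z)**2*5 = 5*(-4 - z)**2)
J = 18 (J = -(-24 + 6) = -1*(-18) = 18)
(C(-4) + J)*v(-11) = (12 + 18)*(5*(4 - 11)**2) = 30*(5*(-7)**2) = 30*(5*49) = 30*245 = 7350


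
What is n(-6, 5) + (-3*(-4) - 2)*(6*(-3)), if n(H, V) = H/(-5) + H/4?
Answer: -1803/10 ≈ -180.30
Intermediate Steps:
n(H, V) = H/20 (n(H, V) = H*(-⅕) + H*(¼) = -H/5 + H/4 = H/20)
n(-6, 5) + (-3*(-4) - 2)*(6*(-3)) = (1/20)*(-6) + (-3*(-4) - 2)*(6*(-3)) = -3/10 + (12 - 2)*(-18) = -3/10 + 10*(-18) = -3/10 - 180 = -1803/10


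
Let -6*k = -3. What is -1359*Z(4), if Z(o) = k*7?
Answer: -9513/2 ≈ -4756.5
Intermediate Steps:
k = ½ (k = -⅙*(-3) = ½ ≈ 0.50000)
Z(o) = 7/2 (Z(o) = (½)*7 = 7/2)
-1359*Z(4) = -1359*7/2 = -9513/2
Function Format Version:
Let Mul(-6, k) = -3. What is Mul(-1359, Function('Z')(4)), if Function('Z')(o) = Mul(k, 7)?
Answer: Rational(-9513, 2) ≈ -4756.5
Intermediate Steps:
k = Rational(1, 2) (k = Mul(Rational(-1, 6), -3) = Rational(1, 2) ≈ 0.50000)
Function('Z')(o) = Rational(7, 2) (Function('Z')(o) = Mul(Rational(1, 2), 7) = Rational(7, 2))
Mul(-1359, Function('Z')(4)) = Mul(-1359, Rational(7, 2)) = Rational(-9513, 2)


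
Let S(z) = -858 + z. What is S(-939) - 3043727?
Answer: -3045524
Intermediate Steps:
S(-939) - 3043727 = (-858 - 939) - 3043727 = -1797 - 3043727 = -3045524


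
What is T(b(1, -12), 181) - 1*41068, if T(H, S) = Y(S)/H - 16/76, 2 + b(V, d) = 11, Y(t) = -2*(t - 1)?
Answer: -781056/19 ≈ -41108.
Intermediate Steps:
Y(t) = 2 - 2*t (Y(t) = -2*(-1 + t) = 2 - 2*t)
b(V, d) = 9 (b(V, d) = -2 + 11 = 9)
T(H, S) = -4/19 + (2 - 2*S)/H (T(H, S) = (2 - 2*S)/H - 16/76 = (2 - 2*S)/H - 16*1/76 = (2 - 2*S)/H - 4/19 = -4/19 + (2 - 2*S)/H)
T(b(1, -12), 181) - 1*41068 = (2/19)*(19 - 19*181 - 2*9)/9 - 1*41068 = (2/19)*(⅑)*(19 - 3439 - 18) - 41068 = (2/19)*(⅑)*(-3438) - 41068 = -764/19 - 41068 = -781056/19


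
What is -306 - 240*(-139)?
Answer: 33054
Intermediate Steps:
-306 - 240*(-139) = -306 + 33360 = 33054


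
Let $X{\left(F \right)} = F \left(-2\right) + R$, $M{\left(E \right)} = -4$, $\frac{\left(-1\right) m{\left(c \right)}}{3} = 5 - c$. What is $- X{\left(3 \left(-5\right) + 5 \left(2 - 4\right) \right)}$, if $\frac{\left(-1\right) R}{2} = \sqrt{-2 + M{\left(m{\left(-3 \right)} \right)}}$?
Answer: $-50 + 2 i \sqrt{6} \approx -50.0 + 4.899 i$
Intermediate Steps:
$m{\left(c \right)} = -15 + 3 c$ ($m{\left(c \right)} = - 3 \left(5 - c\right) = -15 + 3 c$)
$R = - 2 i \sqrt{6}$ ($R = - 2 \sqrt{-2 - 4} = - 2 \sqrt{-6} = - 2 i \sqrt{6} \approx - 4.899 i$)
$X{\left(F \right)} = - 2 F - 2 i \sqrt{6}$ ($X{\left(F \right)} = F \left(-2\right) - 2 i \sqrt{6} = - 2 F - 2 i \sqrt{6}$)
$- X{\left(3 \left(-5\right) + 5 \left(2 - 4\right) \right)} = - (- 2 \left(3 \left(-5\right) + 5 \left(2 - 4\right)\right) - 2 i \sqrt{6}) = - (- 2 \left(-15 + 5 \left(-2\right)\right) - 2 i \sqrt{6}) = - (- 2 \left(-15 - 10\right) - 2 i \sqrt{6}) = - (\left(-2\right) \left(-25\right) - 2 i \sqrt{6}) = - (50 - 2 i \sqrt{6}) = -50 + 2 i \sqrt{6}$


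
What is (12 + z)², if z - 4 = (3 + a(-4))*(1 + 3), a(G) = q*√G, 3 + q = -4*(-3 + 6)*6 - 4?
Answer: -398640 - 35392*I ≈ -3.9864e+5 - 35392.0*I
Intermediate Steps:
q = -79 (q = -3 + (-4*(-3 + 6)*6 - 4) = -3 + (-12*6 - 4) = -3 + (-4*18 - 4) = -3 + (-72 - 4) = -3 - 76 = -79)
a(G) = -79*√G
z = 16 - 632*I (z = 4 + (3 - 158*I)*(1 + 3) = 4 + (3 - 158*I)*4 = 4 + (12 - 632*I) = 16 - 632*I ≈ 16.0 - 632.0*I)
(12 + z)² = (12 + (16 - 632*I))² = (28 - 632*I)²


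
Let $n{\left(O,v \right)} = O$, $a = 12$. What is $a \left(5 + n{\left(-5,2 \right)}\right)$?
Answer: $0$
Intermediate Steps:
$a \left(5 + n{\left(-5,2 \right)}\right) = 12 \left(5 - 5\right) = 12 \cdot 0 = 0$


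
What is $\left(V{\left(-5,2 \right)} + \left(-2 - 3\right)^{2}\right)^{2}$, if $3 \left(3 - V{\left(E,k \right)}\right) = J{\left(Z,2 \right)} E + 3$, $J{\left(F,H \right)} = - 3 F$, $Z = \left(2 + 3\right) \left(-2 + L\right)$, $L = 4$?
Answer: $529$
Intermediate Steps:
$Z = 10$ ($Z = \left(2 + 3\right) \left(-2 + 4\right) = 5 \cdot 2 = 10$)
$V{\left(E,k \right)} = 2 + 10 E$ ($V{\left(E,k \right)} = 3 - \frac{\left(-3\right) 10 E + 3}{3} = 3 - \frac{- 30 E + 3}{3} = 3 - \frac{3 - 30 E}{3} = 3 + \left(-1 + 10 E\right) = 2 + 10 E$)
$\left(V{\left(-5,2 \right)} + \left(-2 - 3\right)^{2}\right)^{2} = \left(\left(2 + 10 \left(-5\right)\right) + \left(-2 - 3\right)^{2}\right)^{2} = \left(\left(2 - 50\right) + \left(-5\right)^{2}\right)^{2} = \left(-48 + 25\right)^{2} = \left(-23\right)^{2} = 529$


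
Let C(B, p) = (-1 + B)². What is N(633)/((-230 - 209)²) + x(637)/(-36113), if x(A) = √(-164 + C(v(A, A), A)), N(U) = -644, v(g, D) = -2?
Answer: -644/192721 - I*√155/36113 ≈ -0.0033416 - 0.00034475*I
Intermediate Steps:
x(A) = I*√155 (x(A) = √(-164 + (-1 - 2)²) = √(-164 + (-3)²) = √(-164 + 9) = √(-155) = I*√155)
N(633)/((-230 - 209)²) + x(637)/(-36113) = -644/(-230 - 209)² + (I*√155)/(-36113) = -644/((-439)²) + (I*√155)*(-1/36113) = -644/192721 - I*√155/36113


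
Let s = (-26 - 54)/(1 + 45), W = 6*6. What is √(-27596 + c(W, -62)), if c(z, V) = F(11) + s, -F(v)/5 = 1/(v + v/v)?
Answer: I*√525579279/138 ≈ 166.13*I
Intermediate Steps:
W = 36
s = -40/23 (s = -80/46 = -80*1/46 = -40/23 ≈ -1.7391)
F(v) = -5/(1 + v) (F(v) = -5/(v + v/v) = -5/(v + 1) = -5/(1 + v))
c(z, V) = -595/276 (c(z, V) = -5/(1 + 11) - 40/23 = -5/12 - 40/23 = -595/276)
√(-27596 + c(W, -62)) = √(-27596 - 595/276) = √(-7617091/276) = I*√525579279/138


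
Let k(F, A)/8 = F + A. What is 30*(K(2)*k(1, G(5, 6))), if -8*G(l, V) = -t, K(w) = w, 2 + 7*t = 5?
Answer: 3540/7 ≈ 505.71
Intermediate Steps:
t = 3/7 (t = -2/7 + (⅐)*5 = -2/7 + 5/7 = 3/7 ≈ 0.42857)
G(l, V) = 3/56 (G(l, V) = -(-1)*3/(8*7) = -⅛*(-3/7) = 3/56)
k(F, A) = 8*A + 8*F (k(F, A) = 8*(F + A) = 8*(A + F) = 8*A + 8*F)
30*(K(2)*k(1, G(5, 6))) = 30*(2*(8*(3/56) + 8*1)) = 30*(2*(3/7 + 8)) = 30*(2*(59/7)) = 30*(118/7) = 3540/7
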